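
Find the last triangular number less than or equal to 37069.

Solve n(n+1)/2 ≤ 37069 for integer n.
n = 271 gives 36856 ≤ 37069, while n = 272 gives 37128 > 37069; so the answer is 36856.

36856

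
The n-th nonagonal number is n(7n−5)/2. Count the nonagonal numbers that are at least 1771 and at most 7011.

23

The n-th nonagonal number is n(7n−5)/2.
Smallest index with value ≥ 1771: n = 23 (giving 1794).
Largest index with value ≤ 7011: n = 45 (giving 6975).
Indices 23 through 45: 23 terms.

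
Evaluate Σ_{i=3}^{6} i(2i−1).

154

Σ i(2i−1) = 2Σi² − Σi over i = 3..6.
Σi = 21 − 3 = 18 and Σi² = 91 − 5 = 86.
2·86 − 1·18 = 154.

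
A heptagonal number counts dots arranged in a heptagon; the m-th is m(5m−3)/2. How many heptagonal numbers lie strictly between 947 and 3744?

19

The n-th heptagonal number is n(5n−3)/2.
Smallest index with value > 947: n = 20 (giving 970).
Largest index with value < 3744: n = 38 (giving 3553).
Indices 20 through 38: 19 terms.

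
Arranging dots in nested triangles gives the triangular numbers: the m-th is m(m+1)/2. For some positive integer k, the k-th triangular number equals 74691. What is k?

386

Set n(n+1)/2 = 74691, giving n² + n − 149382 = 0.
The discriminant is 1 + 8·74691 = 597529, and √597529 = 773.
So n = (-1 + 773) / 2 = 772/2 = 386.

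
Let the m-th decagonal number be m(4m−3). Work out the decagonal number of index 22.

22·(4·22 − 3) = 22·85 = 1870.

1870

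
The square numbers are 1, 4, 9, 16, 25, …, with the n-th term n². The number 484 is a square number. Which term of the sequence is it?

22

We need n² = 484, so n = √484 = 22.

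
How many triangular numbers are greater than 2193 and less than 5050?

The n-th triangular number is n(n+1)/2.
Smallest index with value > 2193: n = 66 (giving 2211).
Largest index with value < 5050: n = 99 (giving 4950).
Indices 66 through 99: 34 terms.

34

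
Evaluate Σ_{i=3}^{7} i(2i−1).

Σ i(2i−1) = 2Σi² − Σi over i = 3..7.
Σi = 28 − 3 = 25 and Σi² = 140 − 5 = 135.
2·135 − 1·25 = 245.

245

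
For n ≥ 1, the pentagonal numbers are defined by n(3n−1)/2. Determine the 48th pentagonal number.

48·(3·48 − 1)/2 = 48·143/2 = 3432.

3432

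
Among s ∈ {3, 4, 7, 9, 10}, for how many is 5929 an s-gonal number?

2

s = 3: P(3, 108) = 5886 and P(3, 109) = 5995; 5929 is not s-gonal.
s = 4: P(4, 77) = 5929. ✓
s = 7: P(7, 49) = 5929. ✓
s = 9: P(9, 41) = 5781 and P(9, 42) = 6069; 5929 is not s-gonal.
s = 10: P(10, 38) = 5662 and P(10, 39) = 5967; 5929 is not s-gonal.
Hits: s ∈ {4, 7} → 2.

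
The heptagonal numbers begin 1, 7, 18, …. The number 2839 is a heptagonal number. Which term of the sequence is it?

34

Set n(5n−3)/2 = 2839, giving 5n² − 3n − 5678 = 0.
So n = (3 + 337) / 10 = 340/10 = 34.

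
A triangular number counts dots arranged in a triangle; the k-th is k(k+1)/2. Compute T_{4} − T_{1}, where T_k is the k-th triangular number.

9

4·5/2 = 10 and 1·2/2 = 1.
Difference: 10 − 1 = 9.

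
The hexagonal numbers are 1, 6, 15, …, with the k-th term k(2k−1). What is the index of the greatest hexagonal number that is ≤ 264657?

Solve n(2n−1) ≤ 264657 for integer n.
n = 364 gives 264628 ≤ 264657, while n = 365 gives 266085 > 264657; so the answer is index 364.

364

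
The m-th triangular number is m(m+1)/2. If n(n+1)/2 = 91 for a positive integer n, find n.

Set n(n+1)/2 = 91, giving n² + n − 182 = 0.
The discriminant is 1 + 8·91 = 729, and √729 = 27.
So n = (-1 + 27) / 2 = 26/2 = 13.

13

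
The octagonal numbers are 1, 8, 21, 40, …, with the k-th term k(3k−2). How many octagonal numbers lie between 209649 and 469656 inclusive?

The n-th octagonal number is n(3n−2).
Smallest index with value ≥ 209649: n = 265 (giving 210145).
Largest index with value ≤ 469656: n = 396 (giving 469656).
Indices 265 through 396: 132 terms.

132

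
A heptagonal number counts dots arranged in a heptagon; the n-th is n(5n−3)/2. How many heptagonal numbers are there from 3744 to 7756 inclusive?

18

The n-th heptagonal number is n(5n−3)/2.
Smallest index with value ≥ 3744: n = 39 (giving 3744).
Largest index with value ≤ 7756: n = 56 (giving 7756).
Indices 39 through 56: 18 terms.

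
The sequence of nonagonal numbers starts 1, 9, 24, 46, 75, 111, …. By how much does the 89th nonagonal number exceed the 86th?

89·(7·89 − 5)/2 = 27501 and 86·(7·86 − 5)/2 = 25671.
Difference: 27501 − 25671 = 1830.

1830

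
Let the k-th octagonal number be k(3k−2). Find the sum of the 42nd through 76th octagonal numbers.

372085

Σ i(3i−2) = 3Σi² − 2Σi over i = 42..76.
Σi = 2926 − 861 = 2065 and Σi² = 149226 − 23821 = 125405.
3·125405 − 2·2065 = 372085.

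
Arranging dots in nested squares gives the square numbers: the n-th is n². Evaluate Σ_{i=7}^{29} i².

8464

Σ_{i=7}^{29} i² = 8555 − 91 = 8464.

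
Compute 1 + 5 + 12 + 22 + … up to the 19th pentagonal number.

3610

Σ i(3i−1)/2 = (3Σi² − Σi) / 2 over i = 1..19.
Σi = 190 and Σi² = 2470.
(3·2470 − 1·190) / 2 = 7220/2 = 3610.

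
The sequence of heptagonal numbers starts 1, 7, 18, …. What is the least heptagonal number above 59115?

59830

Solve n(5n−3)/2 > 59115 for integer n.
The largest n with value ≤ 59115 is 154 (since 59059 ≤ 59115 < 59830), so the first above is n = 155, value 59830.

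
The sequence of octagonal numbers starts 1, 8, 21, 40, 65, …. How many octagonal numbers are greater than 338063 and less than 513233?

77

The n-th octagonal number is n(3n−2).
Smallest index with value > 338063: n = 337 (giving 340033).
Largest index with value < 513233: n = 413 (giving 510881).
Indices 337 through 413: 77 terms.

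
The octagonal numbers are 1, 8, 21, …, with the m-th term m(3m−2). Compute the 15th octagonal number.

15·(3·15 − 2) = 15·43 = 645.

645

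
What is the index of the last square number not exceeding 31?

Solve n² ≤ 31 for integer n.
n = 5 gives 25 ≤ 31, while n = 6 gives 36 > 31; so the answer is index 5.

5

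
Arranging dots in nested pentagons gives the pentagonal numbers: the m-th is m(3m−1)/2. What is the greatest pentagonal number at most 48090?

Solve n(3n−1)/2 ≤ 48090 for integer n.
n = 179 gives 47972 ≤ 48090, while n = 180 gives 48510 > 48090; so the answer is 47972.

47972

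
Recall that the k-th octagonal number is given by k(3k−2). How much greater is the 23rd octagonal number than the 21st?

23·(3·23 − 2) = 1541 and 21·(3·21 − 2) = 1281.
Difference: 1541 − 1281 = 260.

260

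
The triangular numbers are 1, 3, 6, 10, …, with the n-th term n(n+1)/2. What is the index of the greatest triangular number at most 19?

Solve n(n+1)/2 ≤ 19 for integer n.
n = 5 gives 15 ≤ 19, while n = 6 gives 21 > 19; so the answer is index 5.

5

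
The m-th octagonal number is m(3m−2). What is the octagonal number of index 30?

The 30th octagonal number is n(3n−2) with n = 30.
30·(3·30 − 2) = 30·88 = 2640.

2640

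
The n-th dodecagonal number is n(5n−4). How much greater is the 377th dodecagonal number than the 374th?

377·(5·377 − 4) = 709137 and 374·(5·374 − 4) = 697884.
Difference: 709137 − 697884 = 11253.

11253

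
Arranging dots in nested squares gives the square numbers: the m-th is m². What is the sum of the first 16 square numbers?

Σ_{i=1}^{16} i² = 16·17·33/6 = 1496.

1496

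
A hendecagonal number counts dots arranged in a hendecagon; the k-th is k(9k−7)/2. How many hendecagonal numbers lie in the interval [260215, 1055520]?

244

The n-th hendecagonal number is n(9n−7)/2.
Smallest index with value ≥ 260215: n = 241 (giving 260521).
Largest index with value ≤ 1055520: n = 484 (giving 1052458).
Indices 241 through 484: 244 terms.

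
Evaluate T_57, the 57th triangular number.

1653

The 57th triangular number is n(n+1)/2 with n = 57.
57·58/2 = 3306/2 = 1653.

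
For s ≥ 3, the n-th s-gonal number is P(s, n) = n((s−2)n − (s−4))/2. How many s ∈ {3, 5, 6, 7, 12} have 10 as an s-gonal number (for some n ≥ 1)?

s = 3: P(3, 4) = 10. ✓
s = 5: P(5, 2) = 5 and P(5, 3) = 12; 10 is not s-gonal.
s = 6: P(6, 2) = 6 and P(6, 3) = 15; 10 is not s-gonal.
s = 7: P(7, 2) = 7 and P(7, 3) = 18; 10 is not s-gonal.
s = 12: P(12, 1) = 1 and P(12, 2) = 12; 10 is not s-gonal.
Hits: s ∈ {3} → 1.

1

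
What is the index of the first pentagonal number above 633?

21

Solve n(3n−1)/2 > 633 for integer n.
The largest n with value ≤ 633 is 20 (since 590 ≤ 633 < 651), so the first above is n = 21, value 651.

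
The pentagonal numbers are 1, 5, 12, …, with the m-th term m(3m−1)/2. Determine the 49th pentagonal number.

The 49th pentagonal number is n(3n−1)/2 with n = 49.
49·(3·49 − 1)/2 = 49·146/2 = 49·73 = 3577.

3577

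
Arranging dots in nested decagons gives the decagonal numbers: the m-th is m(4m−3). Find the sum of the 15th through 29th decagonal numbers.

29170

Σ i(4i−3) = 4Σi² − 3Σi over i = 15..29.
Σi = 435 − 105 = 330 and Σi² = 8555 − 1015 = 7540.
4·7540 − 3·330 = 29170.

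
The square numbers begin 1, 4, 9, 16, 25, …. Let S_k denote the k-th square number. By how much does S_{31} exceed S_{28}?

177

31² = 961 and 28² = 784.
Difference: 961 − 784 = 177.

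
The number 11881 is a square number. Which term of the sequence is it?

109

We need n² = 11881, so n = √11881 = 109.
Check: 109² = 11881. ✓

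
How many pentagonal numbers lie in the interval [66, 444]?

The n-th pentagonal number is n(3n−1)/2.
Smallest index with value ≥ 66: n = 7 (giving 70).
Largest index with value ≤ 444: n = 17 (giving 425).
Indices 7 through 17: 11 terms.

11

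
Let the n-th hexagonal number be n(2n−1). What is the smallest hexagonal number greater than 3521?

Solve n(2n−1) > 3521 for integer n.
The largest n with value ≤ 3521 is 42 (since 3486 ≤ 3521 < 3655), so the first above is n = 43, value 3655.

3655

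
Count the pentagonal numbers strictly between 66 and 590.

The n-th pentagonal number is n(3n−1)/2.
Smallest index with value > 66: n = 7 (giving 70).
Largest index with value < 590: n = 19 (giving 532).
Indices 7 through 19: 13 terms.

13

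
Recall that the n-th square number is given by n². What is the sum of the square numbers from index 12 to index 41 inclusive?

Σ_{i=12}^{41} i² = 23821 − 506 = 23315.

23315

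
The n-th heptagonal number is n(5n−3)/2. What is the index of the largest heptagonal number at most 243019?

Solve n(5n−3)/2 ≤ 243019 for integer n.
n = 312 gives 242892 ≤ 243019, while n = 313 gives 244453 > 243019; so the answer is index 312.

312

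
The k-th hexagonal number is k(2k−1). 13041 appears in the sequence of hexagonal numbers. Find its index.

81

Set n(2n−1) = 13041, giving 2n² − n − 13041 = 0.
The discriminant is 1 + 8·13041 = 104329, and √104329 = 323.
So n = (1 + 323) / 4 = 324/4 = 81.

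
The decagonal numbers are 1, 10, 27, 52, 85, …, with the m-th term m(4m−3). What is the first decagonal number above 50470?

50737

Solve n(4n−3) > 50470 for integer n.
The largest n with value ≤ 50470 is 112 (since 49840 ≤ 50470 < 50737), so the first above is n = 113, value 50737.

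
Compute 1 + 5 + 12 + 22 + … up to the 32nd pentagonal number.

16896

Σ i(3i−1)/2 = (3Σi² − Σi) / 2 over i = 1..32.
Σi = 528 and Σi² = 11440.
(3·11440 − 1·528) / 2 = 33792/2 = 16896.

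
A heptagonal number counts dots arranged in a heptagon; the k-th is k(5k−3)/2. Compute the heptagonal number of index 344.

344·(5·344 − 3)/2 = 344·1717/2 = 295324.

295324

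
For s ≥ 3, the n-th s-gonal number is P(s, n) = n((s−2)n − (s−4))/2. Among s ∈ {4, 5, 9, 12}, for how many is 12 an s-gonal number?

2

s = 4: P(4, 3) = 9 and P(4, 4) = 16; 12 is not s-gonal.
s = 5: P(5, 3) = 12. ✓
s = 9: P(9, 2) = 9 and P(9, 3) = 24; 12 is not s-gonal.
s = 12: P(12, 2) = 12. ✓
Hits: s ∈ {5, 12} → 2.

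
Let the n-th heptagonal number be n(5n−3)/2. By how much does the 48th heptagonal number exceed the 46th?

467

48·(5·48 − 3)/2 = 5688 and 46·(5·46 − 3)/2 = 5221.
Difference: 5688 − 5221 = 467.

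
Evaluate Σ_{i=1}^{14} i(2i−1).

Σ i(2i−1) = 2Σi² − Σi over i = 1..14.
Σi = 105 and Σi² = 1015.
2·1015 − 1·105 = 1925.

1925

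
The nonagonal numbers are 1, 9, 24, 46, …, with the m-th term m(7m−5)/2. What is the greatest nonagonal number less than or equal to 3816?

Solve n(7n−5)/2 ≤ 3816 for integer n.
n = 33 gives 3729 ≤ 3816, while n = 34 gives 3961 > 3816; so the answer is 3729.

3729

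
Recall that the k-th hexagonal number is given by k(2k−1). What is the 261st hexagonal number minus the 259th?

261·(2·261 − 1) = 135981 and 259·(2·259 − 1) = 133903.
Difference: 135981 − 133903 = 2078.

2078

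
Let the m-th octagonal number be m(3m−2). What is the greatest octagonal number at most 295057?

Solve n(3n−2) ≤ 295057 for integer n.
n = 313 gives 293281 ≤ 295057, while n = 314 gives 295160 > 295057; so the answer is 293281.

293281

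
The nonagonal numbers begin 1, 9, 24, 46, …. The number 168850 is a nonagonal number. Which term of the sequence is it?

Set n(7n−5)/2 = 168850, giving 7n² − 5n − 337700 = 0.
The discriminant is 25 + 56·168850 = 9455625, and √9455625 = 3075.
So n = (5 + 3075) / 14 = 3080/14 = 220.

220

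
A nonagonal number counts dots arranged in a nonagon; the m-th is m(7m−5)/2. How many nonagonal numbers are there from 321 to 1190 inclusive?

The n-th nonagonal number is n(7n−5)/2.
Smallest index with value ≥ 321: n = 10 (giving 325).
Largest index with value ≤ 1190: n = 18 (giving 1089).
Indices 10 through 18: 9 terms.

9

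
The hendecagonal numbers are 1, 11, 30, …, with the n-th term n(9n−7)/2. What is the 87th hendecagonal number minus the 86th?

Consecutive hendecagonal numbers differ by 9n − 8: here 9·87 − 8 = 775.

775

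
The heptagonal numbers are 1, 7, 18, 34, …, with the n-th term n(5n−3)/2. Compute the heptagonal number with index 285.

The 285th heptagonal number is n(5n−3)/2 with n = 285.
285·(5·285 − 3)/2 = 285·1422/2 = 285·711 = 202635.

202635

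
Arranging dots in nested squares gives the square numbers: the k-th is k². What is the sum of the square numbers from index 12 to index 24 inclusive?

Σ_{i=12}^{24} i² = 4900 − 506 = 4394.

4394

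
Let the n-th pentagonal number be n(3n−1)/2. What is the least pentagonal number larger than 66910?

Solve n(3n−1)/2 > 66910 for integer n.
The largest n with value ≤ 66910 is 211 (since 66676 ≤ 66910 < 67310), so the first above is n = 212, value 67310.

67310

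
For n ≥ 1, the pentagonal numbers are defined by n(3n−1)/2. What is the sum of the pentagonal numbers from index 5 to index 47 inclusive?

52976

Σ i(3i−1)/2 = (3Σi² − Σi) / 2 over i = 5..47.
Σi = 1128 − 10 = 1118 and Σi² = 35720 − 30 = 35690.
(3·35690 − 1·1118) / 2 = 105952/2 = 52976.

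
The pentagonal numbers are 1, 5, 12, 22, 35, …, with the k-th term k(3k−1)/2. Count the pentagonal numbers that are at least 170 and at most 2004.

The n-th pentagonal number is n(3n−1)/2.
Smallest index with value ≥ 170: n = 11 (giving 176).
Largest index with value ≤ 2004: n = 36 (giving 1926).
Indices 11 through 36: 26 terms.

26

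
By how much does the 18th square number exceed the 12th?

18² = 324 and 12² = 144.
Difference: 324 − 144 = 180.

180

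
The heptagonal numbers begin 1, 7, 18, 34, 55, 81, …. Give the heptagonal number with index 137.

The 137th heptagonal number is n(5n−3)/2 with n = 137.
137·(5·137 − 3)/2 = 137·682/2 = 137·341 = 46717.

46717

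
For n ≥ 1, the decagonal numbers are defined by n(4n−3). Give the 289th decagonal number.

333217

The 289th decagonal number is n(4n−3) with n = 289.
289·(4·289 − 3) = 289·1153 = 333217.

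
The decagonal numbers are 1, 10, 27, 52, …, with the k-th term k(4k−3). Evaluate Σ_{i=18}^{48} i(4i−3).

141887

Σ i(4i−3) = 4Σi² − 3Σi over i = 18..48.
Σi = 1176 − 153 = 1023 and Σi² = 38024 − 1785 = 36239.
4·36239 − 3·1023 = 141887.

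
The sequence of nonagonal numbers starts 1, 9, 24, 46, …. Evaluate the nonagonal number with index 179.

The 179th nonagonal number is n(7n−5)/2 with n = 179.
179·(7·179 − 5)/2 = 179·1248/2 = 179·624 = 111696.

111696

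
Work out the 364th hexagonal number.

The 364th hexagonal number is n(2n−1) with n = 364.
364·(2·364 − 1) = 364·727 = 264628.

264628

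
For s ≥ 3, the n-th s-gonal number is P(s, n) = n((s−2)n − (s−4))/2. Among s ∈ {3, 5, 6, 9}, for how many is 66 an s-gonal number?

2

s = 3: P(3, 11) = 66. ✓
s = 5: P(5, 6) = 51 and P(5, 7) = 70; 66 is not s-gonal.
s = 6: P(6, 6) = 66. ✓
s = 9: P(9, 4) = 46 and P(9, 5) = 75; 66 is not s-gonal.
Hits: s ∈ {3, 6} → 2.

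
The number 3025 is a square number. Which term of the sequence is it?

55

We need n² = 3025, so n = √3025 = 55.
Check: 55² = 3025. ✓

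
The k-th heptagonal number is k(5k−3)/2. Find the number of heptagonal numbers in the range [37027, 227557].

181

The n-th heptagonal number is n(5n−3)/2.
Smallest index with value ≥ 37027: n = 122 (giving 37027).
Largest index with value ≤ 227557: n = 302 (giving 227557).
Indices 122 through 302: 181 terms.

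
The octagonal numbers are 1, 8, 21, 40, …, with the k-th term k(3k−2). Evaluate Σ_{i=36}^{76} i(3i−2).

Σ i(3i−2) = 3Σi² − 2Σi over i = 36..76.
Σi = 2926 − 630 = 2296 and Σi² = 149226 − 14910 = 134316.
3·134316 − 2·2296 = 398356.

398356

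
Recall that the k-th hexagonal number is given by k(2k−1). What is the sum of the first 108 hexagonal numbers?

845622

Σ i(2i−1) = 2Σi² − Σi over i = 1..108.
Σi = 5886 and Σi² = 425754.
2·425754 − 1·5886 = 845622.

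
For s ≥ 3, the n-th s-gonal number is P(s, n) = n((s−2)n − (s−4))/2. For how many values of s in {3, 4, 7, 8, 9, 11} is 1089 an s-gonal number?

s = 3: P(3, 46) = 1081 and P(3, 47) = 1128; 1089 is not s-gonal.
s = 4: P(4, 33) = 1089. ✓
s = 7: P(7, 21) = 1071 and P(7, 22) = 1177; 1089 is not s-gonal.
s = 8: P(8, 19) = 1045 and P(8, 20) = 1160; 1089 is not s-gonal.
s = 9: P(9, 18) = 1089. ✓
s = 11: P(11, 15) = 960 and P(11, 16) = 1096; 1089 is not s-gonal.
Hits: s ∈ {4, 9} → 2.

2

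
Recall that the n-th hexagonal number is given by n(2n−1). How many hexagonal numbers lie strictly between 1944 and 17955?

The n-th hexagonal number is n(2n−1).
Smallest index with value > 1944: n = 32 (giving 2016).
Largest index with value < 17955: n = 94 (giving 17578).
Indices 32 through 94: 63 terms.

63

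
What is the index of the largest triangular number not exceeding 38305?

276

Solve n(n+1)/2 ≤ 38305 for integer n.
n = 276 gives 38226 ≤ 38305, while n = 277 gives 38503 > 38305; so the answer is index 276.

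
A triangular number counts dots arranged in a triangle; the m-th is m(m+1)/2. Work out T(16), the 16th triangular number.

The 16th triangular number is n(n+1)/2 with n = 16.
16·17/2 = 272/2 = 136.

136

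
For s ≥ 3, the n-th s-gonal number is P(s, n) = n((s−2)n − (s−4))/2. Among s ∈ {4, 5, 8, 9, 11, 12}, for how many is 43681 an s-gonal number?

2

s = 4: P(4, 209) = 43681. ✓
s = 5: P(5, 170) = 43265 and P(5, 171) = 43776; 43681 is not s-gonal.
s = 8: P(8, 121) = 43681. ✓
s = 9: P(9, 112) = 43624 and P(9, 113) = 44409; 43681 is not s-gonal.
s = 11: P(11, 98) = 42875 and P(11, 99) = 43758; 43681 is not s-gonal.
s = 12: P(12, 93) = 42873 and P(12, 94) = 43804; 43681 is not s-gonal.
Hits: s ∈ {4, 8} → 2.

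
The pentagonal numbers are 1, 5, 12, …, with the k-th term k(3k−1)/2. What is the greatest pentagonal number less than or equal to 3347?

Solve n(3n−1)/2 ≤ 3347 for integer n.
n = 47 gives 3290 ≤ 3347, while n = 48 gives 3432 > 3347; so the answer is 3290.

3290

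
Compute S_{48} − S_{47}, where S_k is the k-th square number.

95

n² − (n−1)² = 2n − 1, so 48² − 47² = 2·48 − 1 = 95.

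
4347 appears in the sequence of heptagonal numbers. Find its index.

42

Set n(5n−3)/2 = 4347, giving 5n² − 3n − 8694 = 0.
So n = (3 + 417) / 10 = 420/10 = 42.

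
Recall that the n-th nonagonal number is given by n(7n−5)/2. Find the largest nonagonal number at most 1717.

Solve n(7n−5)/2 ≤ 1717 for integer n.
n = 22 gives 1639 ≤ 1717, while n = 23 gives 1794 > 1717; so the answer is 1639.

1639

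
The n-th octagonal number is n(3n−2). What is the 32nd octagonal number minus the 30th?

368

32·(3·32 − 2) = 3008 and 30·(3·30 − 2) = 2640.
Difference: 3008 − 2640 = 368.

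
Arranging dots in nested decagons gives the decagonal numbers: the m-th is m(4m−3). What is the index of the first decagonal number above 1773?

Solve n(4n−3) > 1773 for integer n.
The largest n with value ≤ 1773 is 21 (since 1701 ≤ 1773 < 1870), so the first above is n = 22, value 1870.

22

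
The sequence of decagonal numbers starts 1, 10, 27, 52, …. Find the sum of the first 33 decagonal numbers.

48433

Σ i(4i−3) = 4Σi² − 3Σi over i = 1..33.
Σi = 561 and Σi² = 12529.
4·12529 − 3·561 = 48433.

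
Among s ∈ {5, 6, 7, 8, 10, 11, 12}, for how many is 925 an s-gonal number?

s = 5: P(5, 25) = 925. ✓
s = 6: P(6, 21) = 861 and P(6, 22) = 946; 925 is not s-gonal.
s = 7: P(7, 19) = 874 and P(7, 20) = 970; 925 is not s-gonal.
s = 8: P(8, 17) = 833 and P(8, 18) = 936; 925 is not s-gonal.
s = 10: P(10, 15) = 855 and P(10, 16) = 976; 925 is not s-gonal.
s = 11: P(11, 14) = 833 and P(11, 15) = 960; 925 is not s-gonal.
s = 12: P(12, 14) = 924 and P(12, 15) = 1065; 925 is not s-gonal.
Hits: s ∈ {5} → 1.

1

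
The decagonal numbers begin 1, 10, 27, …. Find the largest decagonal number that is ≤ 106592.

105787

Solve n(4n−3) ≤ 106592 for integer n.
n = 163 gives 105787 ≤ 106592, while n = 164 gives 107092 > 106592; so the answer is 105787.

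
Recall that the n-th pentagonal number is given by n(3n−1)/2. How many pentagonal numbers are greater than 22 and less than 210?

The n-th pentagonal number is n(3n−1)/2.
Smallest index with value > 22: n = 5 (giving 35).
Largest index with value < 210: n = 11 (giving 176).
Indices 5 through 11: 7 terms.

7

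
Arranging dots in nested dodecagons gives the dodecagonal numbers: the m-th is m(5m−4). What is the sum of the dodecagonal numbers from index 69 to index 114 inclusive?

1949319

Σ i(5i−4) = 5Σi² − 4Σi over i = 69..114.
Σi = 6555 − 2346 = 4209 and Σi² = 500365 − 107134 = 393231.
5·393231 − 4·4209 = 1949319.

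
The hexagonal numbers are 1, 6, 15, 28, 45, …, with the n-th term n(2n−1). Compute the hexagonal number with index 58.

6670

The 58th hexagonal number is n(2n−1) with n = 58.
58·(2·58 − 1) = 58·115 = 6670.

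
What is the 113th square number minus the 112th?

n² − (n−1)² = 2n − 1, so 113² − 112² = 2·113 − 1 = 225.

225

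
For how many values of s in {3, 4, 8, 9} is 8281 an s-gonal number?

2

s = 3: P(3, 128) = 8256 and P(3, 129) = 8385; 8281 is not s-gonal.
s = 4: P(4, 91) = 8281. ✓
s = 8: P(8, 52) = 8008 and P(8, 53) = 8321; 8281 is not s-gonal.
s = 9: P(9, 49) = 8281. ✓
Hits: s ∈ {4, 9} → 2.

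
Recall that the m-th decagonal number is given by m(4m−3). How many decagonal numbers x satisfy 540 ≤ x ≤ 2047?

The n-th decagonal number is n(4n−3).
Smallest index with value ≥ 540: n = 12 (giving 540).
Largest index with value ≤ 2047: n = 23 (giving 2047).
Indices 12 through 23: 12 terms.

12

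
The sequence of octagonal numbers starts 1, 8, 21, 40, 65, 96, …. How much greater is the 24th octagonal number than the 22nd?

24·(3·24 − 2) = 1680 and 22·(3·22 − 2) = 1408.
Difference: 1680 − 1408 = 272.

272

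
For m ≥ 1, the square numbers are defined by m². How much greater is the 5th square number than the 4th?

9

n² − (n−1)² = 2n − 1, so 5² − 4² = 2·5 − 1 = 9.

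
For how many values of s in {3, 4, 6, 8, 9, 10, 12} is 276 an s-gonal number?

s = 3: P(3, 23) = 276. ✓
s = 4: P(4, 16) = 256 and P(4, 17) = 289; 276 is not s-gonal.
s = 6: P(6, 12) = 276. ✓
s = 8: P(8, 9) = 225 and P(8, 10) = 280; 276 is not s-gonal.
s = 9: P(9, 9) = 261 and P(9, 10) = 325; 276 is not s-gonal.
s = 10: P(10, 8) = 232 and P(10, 9) = 297; 276 is not s-gonal.
s = 12: P(12, 7) = 217 and P(12, 8) = 288; 276 is not s-gonal.
Hits: s ∈ {3, 6} → 2.

2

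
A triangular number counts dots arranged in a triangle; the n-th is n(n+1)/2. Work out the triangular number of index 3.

6

The 3rd triangular number is n(n+1)/2 with n = 3.
3·4/2 = 12/2 = 6.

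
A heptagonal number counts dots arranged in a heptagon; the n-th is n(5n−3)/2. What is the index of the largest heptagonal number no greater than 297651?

345

Solve n(5n−3)/2 ≤ 297651 for integer n.
n = 345 gives 297045 ≤ 297651, while n = 346 gives 298771 > 297651; so the answer is index 345.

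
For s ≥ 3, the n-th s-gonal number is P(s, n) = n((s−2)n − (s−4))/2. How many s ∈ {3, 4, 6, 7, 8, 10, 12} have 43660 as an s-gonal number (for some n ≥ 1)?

s = 3: P(3, 295) = 43660. ✓
s = 4: P(4, 208) = 43264 and P(4, 209) = 43681; 43660 is not s-gonal.
s = 6: P(6, 148) = 43660. ✓
s = 7: P(7, 132) = 43362 and P(7, 133) = 44023; 43660 is not s-gonal.
s = 8: P(8, 120) = 42960 and P(8, 121) = 43681; 43660 is not s-gonal.
s = 10: P(10, 104) = 42952 and P(10, 105) = 43785; 43660 is not s-gonal.
s = 12: P(12, 93) = 42873 and P(12, 94) = 43804; 43660 is not s-gonal.
Hits: s ∈ {3, 6} → 2.

2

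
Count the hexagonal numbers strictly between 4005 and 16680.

The n-th hexagonal number is n(2n−1).
Smallest index with value > 4005: n = 46 (giving 4186).
Largest index with value < 16680: n = 91 (giving 16471).
Indices 46 through 91: 46 terms.

46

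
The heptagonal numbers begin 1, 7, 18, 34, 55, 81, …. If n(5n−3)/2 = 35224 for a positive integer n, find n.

Set n(5n−3)/2 = 35224, giving 5n² − 3n − 70448 = 0.
So n = (3 + 1187) / 10 = 1190/10 = 119.

119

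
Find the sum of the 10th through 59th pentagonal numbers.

104025

Σ i(3i−1)/2 = (3Σi² − Σi) / 2 over i = 10..59.
Σi = 1770 − 45 = 1725 and Σi² = 70210 − 285 = 69925.
(3·69925 − 1·1725) / 2 = 208050/2 = 104025.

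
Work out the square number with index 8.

64

The 8th square number is n² with n = 8.
8² = 64.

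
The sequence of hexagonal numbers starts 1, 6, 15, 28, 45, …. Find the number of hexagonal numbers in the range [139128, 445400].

209

The n-th hexagonal number is n(2n−1).
Smallest index with value ≥ 139128: n = 264 (giving 139128).
Largest index with value ≤ 445400: n = 472 (giving 445096).
Indices 264 through 472: 209 terms.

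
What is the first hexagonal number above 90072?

90525

Solve n(2n−1) > 90072 for integer n.
The largest n with value ≤ 90072 is 212 (since 89676 ≤ 90072 < 90525), so the first above is n = 213, value 90525.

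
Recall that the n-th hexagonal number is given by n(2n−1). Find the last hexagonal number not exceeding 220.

190

Solve n(2n−1) ≤ 220 for integer n.
n = 10 gives 190 ≤ 220, while n = 11 gives 231 > 220; so the answer is 190.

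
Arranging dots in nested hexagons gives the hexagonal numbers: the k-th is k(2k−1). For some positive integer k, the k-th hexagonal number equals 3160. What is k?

40

Set n(2n−1) = 3160, giving 2n² − n − 3160 = 0.
The discriminant is 1 + 8·3160 = 25281, and √25281 = 159.
So n = (1 + 159) / 4 = 160/4 = 40.
Check: 40·(2·40 − 1) = 3160. ✓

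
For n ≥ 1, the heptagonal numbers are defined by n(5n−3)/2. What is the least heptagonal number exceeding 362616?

Solve n(5n−3)/2 > 362616 for integer n.
The largest n with value ≤ 362616 is 381 (since 362331 ≤ 362616 < 364237), so the first above is n = 382, value 364237.

364237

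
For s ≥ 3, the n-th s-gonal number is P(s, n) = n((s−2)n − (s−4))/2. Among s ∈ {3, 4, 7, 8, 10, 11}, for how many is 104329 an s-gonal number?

s = 3: P(3, 456) = 104196 and P(3, 457) = 104653; 104329 is not s-gonal.
s = 4: P(4, 323) = 104329. ✓
s = 7: P(7, 204) = 103734 and P(7, 205) = 104755; 104329 is not s-gonal.
s = 8: P(8, 186) = 103416 and P(8, 187) = 104533; 104329 is not s-gonal.
s = 10: P(10, 161) = 103201 and P(10, 162) = 104490; 104329 is not s-gonal.
s = 11: P(11, 152) = 103436 and P(11, 153) = 104805; 104329 is not s-gonal.
Hits: s ∈ {4} → 1.

1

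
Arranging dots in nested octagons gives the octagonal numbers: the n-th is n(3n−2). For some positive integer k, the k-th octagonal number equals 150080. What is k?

Set n(3n−2) = 150080, giving 3n² − 2n − 150080 = 0.
The discriminant is 4 + 12·150080 = 1800964, and √1800964 = 1342.
So n = (2 + 1342) / 6 = 1344/6 = 224.
Check: 224·(3·224 − 2) = 150080. ✓

224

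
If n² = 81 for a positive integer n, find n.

We need n² = 81, so n = √81 = 9.
Check: 9² = 81. ✓

9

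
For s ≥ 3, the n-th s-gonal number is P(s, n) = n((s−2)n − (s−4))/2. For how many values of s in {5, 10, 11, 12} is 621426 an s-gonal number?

1

s = 5: P(5, 643) = 619852 and P(5, 644) = 621782; 621426 is not s-gonal.
s = 10: P(10, 394) = 619762 and P(10, 395) = 622915; 621426 is not s-gonal.
s = 11: P(11, 372) = 621426. ✓
s = 12: P(12, 352) = 618112 and P(12, 353) = 621633; 621426 is not s-gonal.
Hits: s ∈ {11} → 1.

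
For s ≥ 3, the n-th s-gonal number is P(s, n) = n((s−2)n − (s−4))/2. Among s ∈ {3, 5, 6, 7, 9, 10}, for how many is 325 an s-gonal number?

3

s = 3: P(3, 25) = 325. ✓
s = 5: P(5, 14) = 287 and P(5, 15) = 330; 325 is not s-gonal.
s = 6: P(6, 13) = 325. ✓
s = 7: P(7, 11) = 286 and P(7, 12) = 342; 325 is not s-gonal.
s = 9: P(9, 10) = 325. ✓
s = 10: P(10, 9) = 297 and P(10, 10) = 370; 325 is not s-gonal.
Hits: s ∈ {3, 6, 9} → 3.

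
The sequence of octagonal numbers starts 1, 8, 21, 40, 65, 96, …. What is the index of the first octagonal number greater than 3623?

Solve n(3n−2) > 3623 for integer n.
The largest n with value ≤ 3623 is 35 (since 3605 ≤ 3623 < 3816), so the first above is n = 36, value 3816.

36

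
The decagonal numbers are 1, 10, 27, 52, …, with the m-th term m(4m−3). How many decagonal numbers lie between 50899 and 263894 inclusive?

The n-th decagonal number is n(4n−3).
Smallest index with value ≥ 50899: n = 114 (giving 51642).
Largest index with value ≤ 263894: n = 257 (giving 263425).
Indices 114 through 257: 144 terms.

144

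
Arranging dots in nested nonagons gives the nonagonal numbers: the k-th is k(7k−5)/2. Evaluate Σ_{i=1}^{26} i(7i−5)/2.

Σ i(7i−5)/2 = (7Σi² − 5Σi) / 2 over i = 1..26.
Σi = 351 and Σi² = 6201.
(7·6201 − 5·351) / 2 = 41652/2 = 20826.

20826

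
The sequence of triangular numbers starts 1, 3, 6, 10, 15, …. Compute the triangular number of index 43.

946

The 43rd triangular number is n(n+1)/2 with n = 43.
43·44/2 = 1892/2 = 946.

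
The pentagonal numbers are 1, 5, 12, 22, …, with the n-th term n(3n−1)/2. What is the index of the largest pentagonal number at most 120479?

283

Solve n(3n−1)/2 ≤ 120479 for integer n.
n = 283 gives 119992 ≤ 120479, while n = 284 gives 120842 > 120479; so the answer is index 283.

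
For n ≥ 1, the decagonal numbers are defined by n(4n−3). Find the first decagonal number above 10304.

10660

Solve n(4n−3) > 10304 for integer n.
The largest n with value ≤ 10304 is 51 (since 10251 ≤ 10304 < 10660), so the first above is n = 52, value 10660.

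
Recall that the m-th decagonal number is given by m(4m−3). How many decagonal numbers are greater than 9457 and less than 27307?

The n-th decagonal number is n(4n−3).
Smallest index with value > 9457: n = 50 (giving 9850).
Largest index with value < 27307: n = 82 (giving 26650).
Indices 50 through 82: 33 terms.

33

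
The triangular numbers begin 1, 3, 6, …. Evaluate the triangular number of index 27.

The 27th triangular number is n(n+1)/2 with n = 27.
27·28/2 = 756/2 = 378.

378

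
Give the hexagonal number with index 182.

The 182nd hexagonal number is n(2n−1) with n = 182.
182·(2·182 − 1) = 182·363 = 66066.

66066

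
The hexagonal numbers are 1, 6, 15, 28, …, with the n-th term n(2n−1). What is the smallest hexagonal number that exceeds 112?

Solve n(2n−1) > 112 for integer n.
The largest n with value ≤ 112 is 7 (since 91 ≤ 112 < 120), so the first above is n = 8, value 120.

120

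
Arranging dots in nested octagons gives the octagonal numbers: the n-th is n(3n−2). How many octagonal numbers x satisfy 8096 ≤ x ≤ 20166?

30

The n-th octagonal number is n(3n−2).
Smallest index with value ≥ 8096: n = 53 (giving 8321).
Largest index with value ≤ 20166: n = 82 (giving 20008).
Indices 53 through 82: 30 terms.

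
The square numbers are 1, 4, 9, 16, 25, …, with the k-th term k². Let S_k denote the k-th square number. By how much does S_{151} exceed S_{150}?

301

n² − (n−1)² = 2n − 1, so 151² − 150² = 2·151 − 1 = 301.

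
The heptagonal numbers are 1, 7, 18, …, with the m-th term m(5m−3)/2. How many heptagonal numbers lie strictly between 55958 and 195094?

The n-th heptagonal number is n(5n−3)/2.
Smallest index with value > 55958: n = 150 (giving 56025).
Largest index with value < 195094: n = 279 (giving 194184).
Indices 150 through 279: 130 terms.

130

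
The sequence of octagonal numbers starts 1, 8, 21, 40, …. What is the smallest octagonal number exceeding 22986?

23056

Solve n(3n−2) > 22986 for integer n.
The largest n with value ≤ 22986 is 87 (since 22533 ≤ 22986 < 23056), so the first above is n = 88, value 23056.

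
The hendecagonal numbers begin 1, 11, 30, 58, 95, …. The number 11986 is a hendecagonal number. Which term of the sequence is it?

52

Set n(9n−7)/2 = 11986, giving 9n² − 7n − 23972 = 0.
The discriminant is 49 + 72·11986 = 863041, and √863041 = 929.
So n = (7 + 929) / 18 = 936/18 = 52.
Check: 52·(9·52 − 7)/2 = 11986. ✓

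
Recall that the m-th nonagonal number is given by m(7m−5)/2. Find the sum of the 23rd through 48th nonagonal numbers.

117494

Σ i(7i−5)/2 = (7Σi² − 5Σi) / 2 over i = 23..48.
Σi = 1176 − 253 = 923 and Σi² = 38024 − 3795 = 34229.
(7·34229 − 5·923) / 2 = 234988/2 = 117494.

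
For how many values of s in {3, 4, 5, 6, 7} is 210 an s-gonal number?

2

s = 3: P(3, 20) = 210. ✓
s = 4: P(4, 14) = 196 and P(4, 15) = 225; 210 is not s-gonal.
s = 5: P(5, 12) = 210. ✓
s = 6: P(6, 10) = 190 and P(6, 11) = 231; 210 is not s-gonal.
s = 7: P(7, 9) = 189 and P(7, 10) = 235; 210 is not s-gonal.
Hits: s ∈ {3, 5} → 2.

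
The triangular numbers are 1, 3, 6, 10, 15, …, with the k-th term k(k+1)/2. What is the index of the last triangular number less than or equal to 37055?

Solve n(n+1)/2 ≤ 37055 for integer n.
n = 271 gives 36856 ≤ 37055, while n = 272 gives 37128 > 37055; so the answer is index 271.

271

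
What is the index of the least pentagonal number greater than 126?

10

Solve n(3n−1)/2 > 126 for integer n.
The largest n with value ≤ 126 is 9 (since 117 ≤ 126 < 145), so the first above is n = 10, value 145.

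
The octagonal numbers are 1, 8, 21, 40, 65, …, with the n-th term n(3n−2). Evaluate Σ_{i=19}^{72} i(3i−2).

Σ i(3i−2) = 3Σi² − 2Σi over i = 19..72.
Σi = 2628 − 171 = 2457 and Σi² = 127020 − 2109 = 124911.
3·124911 − 2·2457 = 369819.

369819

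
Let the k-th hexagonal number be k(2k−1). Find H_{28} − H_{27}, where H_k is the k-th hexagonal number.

Consecutive hexagonal numbers differ by 4n − 3: here 4·28 − 3 = 109.

109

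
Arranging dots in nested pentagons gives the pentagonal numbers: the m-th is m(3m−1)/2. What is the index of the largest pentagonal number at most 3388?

Solve n(3n−1)/2 ≤ 3388 for integer n.
n = 47 gives 3290 ≤ 3388, while n = 48 gives 3432 > 3388; so the answer is index 47.

47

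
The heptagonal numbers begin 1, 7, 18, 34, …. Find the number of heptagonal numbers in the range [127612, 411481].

180

The n-th heptagonal number is n(5n−3)/2.
Smallest index with value ≥ 127612: n = 227 (giving 128482).
Largest index with value ≤ 411481: n = 406 (giving 411481).
Indices 227 through 406: 180 terms.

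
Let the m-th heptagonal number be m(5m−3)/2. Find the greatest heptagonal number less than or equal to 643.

Solve n(5n−3)/2 ≤ 643 for integer n.
n = 16 gives 616 ≤ 643, while n = 17 gives 697 > 643; so the answer is 616.

616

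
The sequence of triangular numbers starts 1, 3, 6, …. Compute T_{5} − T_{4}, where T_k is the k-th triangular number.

Consecutive triangular numbers differ by n: T_{5} − T_{4} = 5.

5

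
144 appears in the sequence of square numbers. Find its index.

12

We need n² = 144, so n = √144 = 12.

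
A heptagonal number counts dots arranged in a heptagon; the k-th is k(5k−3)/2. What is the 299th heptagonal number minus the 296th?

299·(5·299 − 3)/2 = 223054 and 296·(5·296 − 3)/2 = 218596.
Difference: 223054 − 218596 = 4458.

4458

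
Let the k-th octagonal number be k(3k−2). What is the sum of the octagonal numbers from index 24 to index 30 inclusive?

15015

Σ i(3i−2) = 3Σi² − 2Σi over i = 24..30.
Σi = 465 − 276 = 189 and Σi² = 9455 − 4324 = 5131.
3·5131 − 2·189 = 15015.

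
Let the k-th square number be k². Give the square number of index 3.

9

The 3rd square number is n² with n = 3.
3² = 9.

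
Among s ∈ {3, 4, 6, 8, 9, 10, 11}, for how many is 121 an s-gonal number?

1

s = 3: P(3, 15) = 120 and P(3, 16) = 136; 121 is not s-gonal.
s = 4: P(4, 11) = 121. ✓
s = 6: P(6, 8) = 120 and P(6, 9) = 153; 121 is not s-gonal.
s = 8: P(8, 6) = 96 and P(8, 7) = 133; 121 is not s-gonal.
s = 9: P(9, 6) = 111 and P(9, 7) = 154; 121 is not s-gonal.
s = 10: P(10, 5) = 85 and P(10, 6) = 126; 121 is not s-gonal.
s = 11: P(11, 5) = 95 and P(11, 6) = 141; 121 is not s-gonal.
Hits: s ∈ {4} → 1.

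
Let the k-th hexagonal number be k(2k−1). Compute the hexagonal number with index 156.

The 156th hexagonal number is n(2n−1) with n = 156.
156·(2·156 − 1) = 156·311 = 48516.

48516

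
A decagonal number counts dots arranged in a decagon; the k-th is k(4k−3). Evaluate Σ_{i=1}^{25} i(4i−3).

Σ i(4i−3) = 4Σi² − 3Σi over i = 1..25.
Σi = 325 and Σi² = 5525.
4·5525 − 3·325 = 21125.

21125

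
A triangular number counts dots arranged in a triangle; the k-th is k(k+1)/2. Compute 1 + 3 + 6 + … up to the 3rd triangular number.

10

Σ i(i+1)/2 = (Σi² + Σi) / 2 over i = 1..3.
Σi = 6 and Σi² = 14.
(1·14 + 1·6) / 2 = 20/2 = 10.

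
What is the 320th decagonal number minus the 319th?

Consecutive decagonal numbers differ by 8n − 7: here 8·320 − 7 = 2553.

2553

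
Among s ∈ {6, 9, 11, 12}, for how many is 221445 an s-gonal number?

1

s = 6: P(6, 333) = 221445. ✓
s = 9: P(9, 251) = 219876 and P(9, 252) = 221634; 221445 is not s-gonal.
s = 11: P(11, 222) = 221001 and P(11, 223) = 223000; 221445 is not s-gonal.
s = 12: P(12, 210) = 219660 and P(12, 211) = 221761; 221445 is not s-gonal.
Hits: s ∈ {6} → 1.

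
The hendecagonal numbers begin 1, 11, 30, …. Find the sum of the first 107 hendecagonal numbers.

1843182

Σ i(9i−7)/2 = (9Σi² − 7Σi) / 2 over i = 1..107.
Σi = 5778 and Σi² = 414090.
(9·414090 − 7·5778) / 2 = 3686364/2 = 1843182.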